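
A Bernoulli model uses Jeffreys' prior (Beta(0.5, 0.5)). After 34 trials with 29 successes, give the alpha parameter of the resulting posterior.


Posterior = Beta(prior_alpha + successes, prior_beta + failures)
= Beta(0.5 + 29, 0.5 + 5)
Posterior alpha = 0.5 + k = 0.5 + 29 = 29.5

29.5


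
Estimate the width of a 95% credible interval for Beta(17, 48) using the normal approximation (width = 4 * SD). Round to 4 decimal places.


For Beta(a,b): Var = ab/((a+b)^2(a+b+1))
Var = 0.0029, SD = 0.0541
Approximate 95% CI width = 4 * 0.0541 = 0.2164

0.2164


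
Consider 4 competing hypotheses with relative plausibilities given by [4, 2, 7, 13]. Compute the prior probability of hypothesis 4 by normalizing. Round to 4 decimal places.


Sum of weights = 4 + 2 + 7 + 13 = 26
Normalized prior for H4 = 13 / 26
= 0.5

0.5


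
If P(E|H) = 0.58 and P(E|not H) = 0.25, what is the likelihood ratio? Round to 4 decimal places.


Likelihood ratio = P(E|H) / P(E|not H)
= 0.58 / 0.25
= 2.32

2.32


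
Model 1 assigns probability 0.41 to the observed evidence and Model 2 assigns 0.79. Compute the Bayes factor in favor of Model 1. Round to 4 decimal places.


BF = P(data|M1) / P(data|M2)
= 0.41 / 0.79 = 0.519

0.519


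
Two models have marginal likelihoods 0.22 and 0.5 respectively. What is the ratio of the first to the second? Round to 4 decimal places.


Evidence ratio = 0.22 / 0.5
= 0.44

0.44


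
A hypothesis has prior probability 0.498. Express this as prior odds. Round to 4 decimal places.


Odds = P(H) / P(not H) = 0.498 / 0.502
= 0.992

0.992


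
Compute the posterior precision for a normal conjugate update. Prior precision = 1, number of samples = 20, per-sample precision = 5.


tau_post = tau_0 + n * tau
= 1 + 20 * 5 = 101

101


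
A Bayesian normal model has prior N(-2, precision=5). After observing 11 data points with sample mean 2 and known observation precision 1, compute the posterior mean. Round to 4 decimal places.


Posterior mean = (prior_precision * prior_mean + n * data_precision * data_mean) / (prior_precision + n * data_precision)
Numerator = 5*-2 + 11*1*2 = 12
Denominator = 5 + 11*1 = 16
Posterior mean = 0.75

0.75


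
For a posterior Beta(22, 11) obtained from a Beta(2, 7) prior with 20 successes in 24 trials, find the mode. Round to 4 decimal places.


Mode = (alpha - 1) / (alpha + beta - 2)
= 21 / 31
= 0.6774

0.6774


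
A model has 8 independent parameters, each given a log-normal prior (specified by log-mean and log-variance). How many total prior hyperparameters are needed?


Each log-normal prior needs 2 hyperparameters (log-mean and log-variance).
Total = 2 * 8 = 16

16


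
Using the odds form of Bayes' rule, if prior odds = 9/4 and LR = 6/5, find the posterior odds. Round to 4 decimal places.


Bayes' rule in odds form: posterior odds = prior odds * LR
= (9 * 6) / (4 * 5)
= 54/20 = 2.7

2.7


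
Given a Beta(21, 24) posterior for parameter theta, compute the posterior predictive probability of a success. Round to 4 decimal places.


For a Beta-Bernoulli model, the predictive probability is the mean:
P(success) = 21/(21+24) = 21/45 = 0.4667

0.4667


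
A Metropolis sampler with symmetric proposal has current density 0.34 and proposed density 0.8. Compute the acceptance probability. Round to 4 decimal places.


For symmetric proposals, acceptance = min(1, pi(x*)/pi(x))
= min(1, 0.8/0.34)
= min(1, 2.3529) = 1.0

1.0


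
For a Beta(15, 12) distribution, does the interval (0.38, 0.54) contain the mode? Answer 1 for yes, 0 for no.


Mode of Beta(a,b) = (a-1)/(a+b-2)
= (15-1)/(15+12-2) = 0.56
Check: 0.38 <= 0.56 <= 0.54?
Result: 0

0


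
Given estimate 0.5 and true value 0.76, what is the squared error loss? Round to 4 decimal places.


Squared error = (estimate - true)^2
Difference = -0.26
Loss = -0.26^2 = 0.0676

0.0676


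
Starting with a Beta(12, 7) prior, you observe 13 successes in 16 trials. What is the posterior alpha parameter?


For a Beta-Binomial conjugate model:
Posterior alpha = prior alpha + number of successes
= 12 + 13 = 25

25


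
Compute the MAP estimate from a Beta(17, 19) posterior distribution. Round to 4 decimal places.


MAP = mode of Beta distribution
= (alpha - 1)/(alpha + beta - 2)
= (17-1)/(17+19-2)
= 16/34 = 0.4706

0.4706


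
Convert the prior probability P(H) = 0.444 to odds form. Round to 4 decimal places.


P(not H) = 1 - 0.444 = 0.556
Odds = 0.444 / 0.556 = 0.7986

0.7986


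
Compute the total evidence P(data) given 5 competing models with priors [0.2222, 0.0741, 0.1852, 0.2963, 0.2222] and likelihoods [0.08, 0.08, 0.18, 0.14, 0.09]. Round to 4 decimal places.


Marginal likelihood = sum P(model_i) * P(data|model_i)
Model 1: 0.2222 * 0.08 = 0.0178
Model 2: 0.0741 * 0.08 = 0.0059
Model 3: 0.1852 * 0.18 = 0.0333
Model 4: 0.2963 * 0.14 = 0.0415
Model 5: 0.2222 * 0.09 = 0.02
Total = 0.1185

0.1185


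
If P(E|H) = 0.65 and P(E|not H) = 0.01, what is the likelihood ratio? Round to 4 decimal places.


Likelihood ratio = P(E|H) / P(E|not H)
= 0.65 / 0.01
= 65.0

65.0


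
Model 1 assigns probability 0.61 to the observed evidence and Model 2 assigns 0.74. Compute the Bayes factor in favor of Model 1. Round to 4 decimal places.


BF = P(data|M1) / P(data|M2)
= 0.61 / 0.74 = 0.8243

0.8243


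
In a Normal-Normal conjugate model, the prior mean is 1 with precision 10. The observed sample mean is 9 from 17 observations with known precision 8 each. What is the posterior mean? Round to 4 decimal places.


Posterior precision = tau0 + n*tau = 10 + 17*8 = 146
Posterior mean = (tau0*mu0 + n*tau*xbar) / posterior_precision
= (10*1 + 17*8*9) / 146
= 1234 / 146 = 8.4521

8.4521


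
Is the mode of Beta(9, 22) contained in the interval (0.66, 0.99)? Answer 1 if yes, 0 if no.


Mode = (a-1)/(a+b-2) = 8/29 = 0.2759
Interval: (0.66, 0.99)
Contains mode? 0

0


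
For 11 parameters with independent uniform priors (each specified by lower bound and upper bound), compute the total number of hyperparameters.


A uniform prior has 2 hyperparameters per parameter.
Total = 11 * 2 = 22

22


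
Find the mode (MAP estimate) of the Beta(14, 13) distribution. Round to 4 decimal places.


For Beta(a,b) with a,b > 1:
Mode = (a-1)/(a+b-2) = (14-1)/(27-2)
= 13/25 = 0.52

0.52


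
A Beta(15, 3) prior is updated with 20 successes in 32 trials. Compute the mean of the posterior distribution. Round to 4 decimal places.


After update: Beta(35, 15)
Mean = 35 / (35 + 15) = 35 / 50
= 0.7

0.7


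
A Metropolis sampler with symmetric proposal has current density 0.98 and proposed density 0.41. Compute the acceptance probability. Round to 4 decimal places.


For symmetric proposals, acceptance = min(1, pi(x*)/pi(x))
= min(1, 0.41/0.98)
= min(1, 0.4184) = 0.4184

0.4184


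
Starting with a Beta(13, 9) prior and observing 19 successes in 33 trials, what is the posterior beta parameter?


Posterior beta = prior beta + failures
Failures = 33 - 19 = 14
beta_post = 9 + 14 = 23

23


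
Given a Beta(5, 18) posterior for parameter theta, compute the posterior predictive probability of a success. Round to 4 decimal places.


For a Beta-Bernoulli model, the predictive probability is the mean:
P(success) = 5/(5+18) = 5/23 = 0.2174

0.2174


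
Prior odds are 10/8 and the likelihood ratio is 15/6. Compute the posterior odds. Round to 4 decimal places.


Posterior odds = prior odds * likelihood ratio
= (10/8) * (15/6)
= 150 / 48
= 3.125

3.125


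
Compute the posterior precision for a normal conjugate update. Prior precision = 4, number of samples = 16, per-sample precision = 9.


tau_post = tau_0 + n * tau
= 4 + 16 * 9 = 148

148


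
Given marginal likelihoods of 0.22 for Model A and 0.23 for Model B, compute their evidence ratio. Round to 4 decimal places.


Ratio = ML(A) / ML(B) = 0.22/0.23
= 0.9565

0.9565


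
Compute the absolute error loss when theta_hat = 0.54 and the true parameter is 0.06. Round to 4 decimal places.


L = |theta_hat - theta_true|
= |0.54 - 0.06| = 0.48

0.48


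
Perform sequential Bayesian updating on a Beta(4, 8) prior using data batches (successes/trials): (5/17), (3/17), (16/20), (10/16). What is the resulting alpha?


Accumulate successes: 34
Posterior alpha = prior alpha + sum of successes
= 4 + 34 = 38

38


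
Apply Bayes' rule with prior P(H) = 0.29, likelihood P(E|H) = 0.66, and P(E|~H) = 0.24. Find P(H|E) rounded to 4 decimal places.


Step 1: Compute marginal P(E) = P(E|H)P(H) + P(E|~H)P(~H)
= 0.66*0.29 + 0.24*0.71 = 0.3618
Step 2: P(H|E) = P(E|H)P(H)/P(E) = 0.1914/0.3618
= 0.529

0.529


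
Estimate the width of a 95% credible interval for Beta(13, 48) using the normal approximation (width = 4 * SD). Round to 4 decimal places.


For Beta(a,b): Var = ab/((a+b)^2(a+b+1))
Var = 0.0027, SD = 0.052
Approximate 95% CI width = 4 * 0.052 = 0.208

0.208


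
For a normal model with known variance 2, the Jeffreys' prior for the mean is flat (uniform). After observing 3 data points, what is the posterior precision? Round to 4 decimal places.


Jeffreys' prior for normal mean (known variance) is flat.
Prior precision = 0.
Posterior precision = prior_prec + n/sigma^2 = 0 + 3/2
= 1.5

1.5


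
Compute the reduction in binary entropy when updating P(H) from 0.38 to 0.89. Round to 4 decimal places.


H_before = -p*log2(p) - (1-p)*log2(1-p) for p=0.38: 0.958
H_after for p=0.89: 0.4999
Reduction = 0.958 - 0.4999 = 0.4581

0.4581


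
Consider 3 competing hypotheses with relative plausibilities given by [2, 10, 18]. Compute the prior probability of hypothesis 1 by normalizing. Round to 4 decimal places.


Sum of weights = 2 + 10 + 18 = 30
Normalized prior for H1 = 2 / 30
= 0.0667

0.0667


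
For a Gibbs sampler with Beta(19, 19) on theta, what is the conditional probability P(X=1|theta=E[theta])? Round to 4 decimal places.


E[theta] = 19/(19+19) = 0.5
P(X=1|theta) = theta = 0.5

0.5


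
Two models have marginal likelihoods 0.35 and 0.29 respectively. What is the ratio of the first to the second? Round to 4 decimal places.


Evidence ratio = 0.35 / 0.29
= 1.2069

1.2069


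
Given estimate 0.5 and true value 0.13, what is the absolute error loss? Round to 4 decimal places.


Absolute error = |estimate - true|
= |0.37| = 0.37

0.37


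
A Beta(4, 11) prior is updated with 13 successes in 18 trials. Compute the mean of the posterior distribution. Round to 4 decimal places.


After update: Beta(17, 16)
Mean = 17 / (17 + 16) = 17 / 33
= 0.5152

0.5152


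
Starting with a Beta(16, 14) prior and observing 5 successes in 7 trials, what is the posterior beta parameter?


Posterior beta = prior beta + failures
Failures = 7 - 5 = 2
beta_post = 14 + 2 = 16

16


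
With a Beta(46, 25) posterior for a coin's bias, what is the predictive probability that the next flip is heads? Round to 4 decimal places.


The predictive probability equals the posterior mean.
P(next = heads) = alpha / (alpha + beta)
= 46 / 71 = 0.6479

0.6479


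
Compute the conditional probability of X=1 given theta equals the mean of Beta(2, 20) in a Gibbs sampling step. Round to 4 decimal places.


Mean of Beta(2, 20) = 0.0909
P(X=1 | theta=0.0909) = 0.0909

0.0909


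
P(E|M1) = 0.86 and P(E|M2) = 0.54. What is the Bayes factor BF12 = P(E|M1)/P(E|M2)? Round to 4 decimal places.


Bayes factor BF12 = P(E|M1) / P(E|M2)
= 0.86 / 0.54
= 1.5926

1.5926


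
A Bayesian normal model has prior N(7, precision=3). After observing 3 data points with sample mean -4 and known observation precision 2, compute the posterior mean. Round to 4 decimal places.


Posterior mean = (prior_precision * prior_mean + n * data_precision * data_mean) / (prior_precision + n * data_precision)
Numerator = 3*7 + 3*2*-4 = -3
Denominator = 3 + 3*2 = 9
Posterior mean = -0.3333

-0.3333


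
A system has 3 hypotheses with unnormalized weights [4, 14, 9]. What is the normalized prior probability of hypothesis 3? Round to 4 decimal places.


The normalized prior is the weight divided by the total.
Total weight = 27
P(H3) = 9 / 27 = 0.3333

0.3333


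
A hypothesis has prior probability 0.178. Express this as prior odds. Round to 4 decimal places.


Odds = P(H) / P(not H) = 0.178 / 0.822
= 0.2165

0.2165


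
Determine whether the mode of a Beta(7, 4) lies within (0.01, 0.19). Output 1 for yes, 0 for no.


First find the mode: (a-1)/(a+b-2) = 0.6667
Is 0.6667 in (0.01, 0.19)? 0

0


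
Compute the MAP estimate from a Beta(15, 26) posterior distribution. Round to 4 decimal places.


MAP = mode of Beta distribution
= (alpha - 1)/(alpha + beta - 2)
= (15-1)/(15+26-2)
= 14/39 = 0.359

0.359


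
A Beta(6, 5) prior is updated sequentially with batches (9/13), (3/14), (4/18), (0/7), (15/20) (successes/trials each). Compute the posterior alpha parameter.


Sequential conjugate updating is equivalent to a single batch update.
Total successes across all batches = 31
alpha_posterior = alpha_prior + total_successes = 6 + 31
= 37

37


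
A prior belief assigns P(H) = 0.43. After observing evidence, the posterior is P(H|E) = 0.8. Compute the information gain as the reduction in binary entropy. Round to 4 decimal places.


H(prior) = -0.43*log2(0.43) - 0.57*log2(0.57)
= 0.9858
H(post) = -0.8*log2(0.8) - 0.2*log2(0.2)
= 0.7219
IG = 0.9858 - 0.7219 = 0.2639

0.2639


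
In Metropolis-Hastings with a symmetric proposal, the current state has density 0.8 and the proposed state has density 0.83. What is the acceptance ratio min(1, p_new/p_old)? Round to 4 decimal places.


Ratio = p_new / p_old = 0.83 / 0.8 = 1.0375
Acceptance = min(1, 1.0375) = 1.0

1.0


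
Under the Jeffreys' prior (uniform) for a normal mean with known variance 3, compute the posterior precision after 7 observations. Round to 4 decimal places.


Prior precision = 0 (flat prior).
Post. prec. = 0 + n/var = 7/3 = 2.3333

2.3333


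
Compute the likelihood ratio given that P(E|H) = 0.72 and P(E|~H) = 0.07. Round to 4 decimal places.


LR = P(E|H) / P(E|~H)
= 0.72 / 0.07 = 10.2857

10.2857


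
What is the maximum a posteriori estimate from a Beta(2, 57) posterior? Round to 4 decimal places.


The MAP estimate equals the mode of the distribution.
Mode of Beta(a,b) = (a-1)/(a+b-2)
= 1/57
= 0.0175

0.0175


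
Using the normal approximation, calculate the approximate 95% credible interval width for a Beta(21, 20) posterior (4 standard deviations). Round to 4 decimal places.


Var(Beta) = 21*20/(41^2 * 42) = 0.0059
SD = 0.0771
Width ~ 4*SD = 0.3085

0.3085


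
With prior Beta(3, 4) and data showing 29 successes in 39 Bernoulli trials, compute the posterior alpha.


Conjugate update: alpha_posterior = alpha_prior + k
= 3 + 29 = 32

32


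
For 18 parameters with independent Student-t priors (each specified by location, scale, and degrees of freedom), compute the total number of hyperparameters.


A Student-t prior has 3 hyperparameters per parameter.
Total = 18 * 3 = 54

54


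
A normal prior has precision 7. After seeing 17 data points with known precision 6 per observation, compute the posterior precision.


In the conjugate normal model, precisions add:
tau_posterior = tau_prior + n * tau_data
= 7 + 17*6 = 109

109


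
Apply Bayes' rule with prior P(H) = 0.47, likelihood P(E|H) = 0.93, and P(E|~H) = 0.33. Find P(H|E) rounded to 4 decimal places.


Step 1: Compute marginal P(E) = P(E|H)P(H) + P(E|~H)P(~H)
= 0.93*0.47 + 0.33*0.53 = 0.612
Step 2: P(H|E) = P(E|H)P(H)/P(E) = 0.4371/0.612
= 0.7142

0.7142


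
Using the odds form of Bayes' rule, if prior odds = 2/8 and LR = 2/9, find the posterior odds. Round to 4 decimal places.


Bayes' rule in odds form: posterior odds = prior odds * LR
= (2 * 2) / (8 * 9)
= 4/72 = 0.0556

0.0556


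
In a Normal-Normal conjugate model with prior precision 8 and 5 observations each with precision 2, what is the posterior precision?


Posterior precision = prior precision + n * observation precision
= 8 + 5 * 2
= 8 + 10 = 18

18


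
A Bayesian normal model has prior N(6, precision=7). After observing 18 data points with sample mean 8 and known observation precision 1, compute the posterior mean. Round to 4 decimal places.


Posterior mean = (prior_precision * prior_mean + n * data_precision * data_mean) / (prior_precision + n * data_precision)
Numerator = 7*6 + 18*1*8 = 186
Denominator = 7 + 18*1 = 25
Posterior mean = 7.44

7.44


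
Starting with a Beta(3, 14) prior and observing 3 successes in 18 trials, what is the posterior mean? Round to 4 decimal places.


Posterior parameters: alpha = 3 + 3 = 6
beta = 14 + 15 = 29
Posterior mean = alpha / (alpha + beta) = 6 / 35
= 0.1714

0.1714


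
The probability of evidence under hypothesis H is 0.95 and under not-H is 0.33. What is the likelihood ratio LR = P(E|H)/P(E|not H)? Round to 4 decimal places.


LR = 0.95 / 0.33
= 2.8788

2.8788


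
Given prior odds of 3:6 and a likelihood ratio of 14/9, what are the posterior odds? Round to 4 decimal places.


Posterior odds = prior odds * LR
Prior odds = 3/6 = 0.5
LR = 14/9 = 1.5556
Posterior odds = 0.5 * 1.5556 = 0.7778

0.7778


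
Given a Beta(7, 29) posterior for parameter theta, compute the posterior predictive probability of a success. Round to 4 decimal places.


For a Beta-Bernoulli model, the predictive probability is the mean:
P(success) = 7/(7+29) = 7/36 = 0.1944

0.1944


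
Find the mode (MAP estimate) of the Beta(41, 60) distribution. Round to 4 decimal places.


For Beta(a,b) with a,b > 1:
Mode = (a-1)/(a+b-2) = (41-1)/(101-2)
= 40/99 = 0.404

0.404


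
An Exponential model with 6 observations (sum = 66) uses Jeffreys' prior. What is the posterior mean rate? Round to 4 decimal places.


Posterior Gamma(6, 66)
E[lambda] = 6/66 = 0.0909

0.0909


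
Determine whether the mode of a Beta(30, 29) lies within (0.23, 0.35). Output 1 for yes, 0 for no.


First find the mode: (a-1)/(a+b-2) = 0.5088
Is 0.5088 in (0.23, 0.35)? 0

0


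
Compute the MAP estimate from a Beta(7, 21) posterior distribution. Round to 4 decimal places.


MAP = mode of Beta distribution
= (alpha - 1)/(alpha + beta - 2)
= (7-1)/(7+21-2)
= 6/26 = 0.2308

0.2308


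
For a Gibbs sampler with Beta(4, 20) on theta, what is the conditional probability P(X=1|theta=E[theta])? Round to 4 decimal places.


E[theta] = 4/(4+20) = 0.1667
P(X=1|theta) = theta = 0.1667

0.1667


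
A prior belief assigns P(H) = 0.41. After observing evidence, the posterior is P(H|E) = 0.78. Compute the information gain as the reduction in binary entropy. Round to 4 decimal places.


H(prior) = -0.41*log2(0.41) - 0.59*log2(0.59)
= 0.9765
H(post) = -0.78*log2(0.78) - 0.22*log2(0.22)
= 0.7602
IG = 0.9765 - 0.7602 = 0.2163

0.2163


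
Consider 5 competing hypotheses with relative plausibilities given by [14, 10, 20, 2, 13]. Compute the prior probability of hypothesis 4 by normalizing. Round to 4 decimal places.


Sum of weights = 14 + 10 + 20 + 2 + 13 = 59
Normalized prior for H4 = 2 / 59
= 0.0339

0.0339


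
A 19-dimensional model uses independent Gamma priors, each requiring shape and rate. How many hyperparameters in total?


Per parameter: 2 (shape and rate).
Total = 19 * 2 = 38

38


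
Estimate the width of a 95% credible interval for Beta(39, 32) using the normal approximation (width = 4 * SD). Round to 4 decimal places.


For Beta(a,b): Var = ab/((a+b)^2(a+b+1))
Var = 0.0034, SD = 0.0586
Approximate 95% CI width = 4 * 0.0586 = 0.2346

0.2346


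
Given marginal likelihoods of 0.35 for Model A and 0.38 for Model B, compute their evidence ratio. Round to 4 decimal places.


Ratio = ML(A) / ML(B) = 0.35/0.38
= 0.9211

0.9211


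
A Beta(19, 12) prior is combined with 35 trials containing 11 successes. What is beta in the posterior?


In conjugate updating:
beta_posterior = beta_prior + (n - k)
= 12 + (35 - 11)
= 12 + 24 = 36

36


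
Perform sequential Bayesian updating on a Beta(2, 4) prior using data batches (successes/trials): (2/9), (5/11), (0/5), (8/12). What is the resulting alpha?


Accumulate successes: 15
Posterior alpha = prior alpha + sum of successes
= 2 + 15 = 17

17


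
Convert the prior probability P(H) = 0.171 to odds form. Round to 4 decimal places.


P(not H) = 1 - 0.171 = 0.829
Odds = 0.171 / 0.829 = 0.2063

0.2063


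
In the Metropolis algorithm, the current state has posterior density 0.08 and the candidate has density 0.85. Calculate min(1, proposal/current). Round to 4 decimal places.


Ratio = 0.85/0.08 = 10.625
Acceptance probability = min(1, 10.625)
= 1.0

1.0


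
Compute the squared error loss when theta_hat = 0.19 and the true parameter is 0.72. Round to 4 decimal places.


L = (theta_hat - theta_true)^2
= (0.19 - 0.72)^2
= -0.53^2 = 0.2809

0.2809


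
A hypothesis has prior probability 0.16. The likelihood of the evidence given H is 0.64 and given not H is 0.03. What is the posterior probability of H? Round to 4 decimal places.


Using Bayes' theorem:
P(E) = 0.16 * 0.64 + 0.84 * 0.03
P(E) = 0.1276
P(H|E) = (0.16 * 0.64) / 0.1276 = 0.8025

0.8025


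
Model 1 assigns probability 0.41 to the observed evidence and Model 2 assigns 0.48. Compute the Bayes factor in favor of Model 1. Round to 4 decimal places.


BF = P(data|M1) / P(data|M2)
= 0.41 / 0.48 = 0.8542

0.8542


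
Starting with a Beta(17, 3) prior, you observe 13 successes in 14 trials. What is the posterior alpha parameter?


For a Beta-Binomial conjugate model:
Posterior alpha = prior alpha + number of successes
= 17 + 13 = 30

30


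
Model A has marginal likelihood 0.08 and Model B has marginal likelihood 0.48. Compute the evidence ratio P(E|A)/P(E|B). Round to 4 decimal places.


Evidence ratio = P(E|A) / P(E|B)
= 0.08 / 0.48
= 0.1667

0.1667


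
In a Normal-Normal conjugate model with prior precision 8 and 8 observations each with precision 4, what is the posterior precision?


Posterior precision = prior precision + n * observation precision
= 8 + 8 * 4
= 8 + 32 = 40

40


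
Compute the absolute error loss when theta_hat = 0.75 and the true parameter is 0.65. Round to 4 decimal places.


L = |theta_hat - theta_true|
= |0.75 - 0.65| = 0.1

0.1


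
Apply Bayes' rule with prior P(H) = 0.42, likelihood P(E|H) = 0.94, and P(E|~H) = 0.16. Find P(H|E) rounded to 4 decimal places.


Step 1: Compute marginal P(E) = P(E|H)P(H) + P(E|~H)P(~H)
= 0.94*0.42 + 0.16*0.58 = 0.4876
Step 2: P(H|E) = P(E|H)P(H)/P(E) = 0.3948/0.4876
= 0.8097

0.8097


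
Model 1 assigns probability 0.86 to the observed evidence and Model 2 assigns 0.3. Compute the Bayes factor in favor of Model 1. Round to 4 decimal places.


BF = P(data|M1) / P(data|M2)
= 0.86 / 0.3 = 2.8667

2.8667


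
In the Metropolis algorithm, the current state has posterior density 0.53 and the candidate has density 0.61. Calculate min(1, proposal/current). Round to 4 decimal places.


Ratio = 0.61/0.53 = 1.1509
Acceptance probability = min(1, 1.1509)
= 1.0

1.0


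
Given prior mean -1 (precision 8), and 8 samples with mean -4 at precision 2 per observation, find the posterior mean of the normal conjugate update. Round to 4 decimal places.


The posterior mean is a precision-weighted average of prior and data.
Post. prec. = 8 + 16 = 24
Post. mean = (-8 + -64)/24 = -72/24 = -3.0

-3.0


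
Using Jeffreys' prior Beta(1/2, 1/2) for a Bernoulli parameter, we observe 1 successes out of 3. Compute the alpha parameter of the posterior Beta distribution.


Conjugate update: Beta(0.5 + k, 0.5 + n - k).
k = 1, n - k = 2
Posterior alpha = 0.5 + k = 0.5 + 1 = 1.5

1.5


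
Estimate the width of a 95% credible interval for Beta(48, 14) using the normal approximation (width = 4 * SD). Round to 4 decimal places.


For Beta(a,b): Var = ab/((a+b)^2(a+b+1))
Var = 0.0028, SD = 0.0527
Approximate 95% CI width = 4 * 0.0527 = 0.2107

0.2107


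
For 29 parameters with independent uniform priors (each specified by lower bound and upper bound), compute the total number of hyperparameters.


A uniform prior has 2 hyperparameters per parameter.
Total = 29 * 2 = 58

58


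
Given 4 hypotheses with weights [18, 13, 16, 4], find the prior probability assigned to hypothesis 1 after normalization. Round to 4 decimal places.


To normalize, divide each weight by the sum of all weights.
Sum = 51
Prior(H1) = 18/51 = 0.3529

0.3529


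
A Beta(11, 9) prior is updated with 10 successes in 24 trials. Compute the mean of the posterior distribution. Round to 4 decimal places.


After update: Beta(21, 23)
Mean = 21 / (21 + 23) = 21 / 44
= 0.4773

0.4773


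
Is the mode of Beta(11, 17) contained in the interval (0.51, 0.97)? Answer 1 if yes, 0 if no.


Mode = (a-1)/(a+b-2) = 10/26 = 0.3846
Interval: (0.51, 0.97)
Contains mode? 0

0


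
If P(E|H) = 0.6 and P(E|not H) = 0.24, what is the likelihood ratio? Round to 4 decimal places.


Likelihood ratio = P(E|H) / P(E|not H)
= 0.6 / 0.24
= 2.5

2.5


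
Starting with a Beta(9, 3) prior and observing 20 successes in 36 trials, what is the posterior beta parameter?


Posterior beta = prior beta + failures
Failures = 36 - 20 = 16
beta_post = 3 + 16 = 19

19


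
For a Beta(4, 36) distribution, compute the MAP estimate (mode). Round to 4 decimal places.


MAP = mode = (a-1)/(a+b-2)
= (4-1)/(4+36-2)
= 3/38 = 0.0789

0.0789


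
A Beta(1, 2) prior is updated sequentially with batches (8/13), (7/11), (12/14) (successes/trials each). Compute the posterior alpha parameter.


Sequential conjugate updating is equivalent to a single batch update.
Total successes across all batches = 27
alpha_posterior = alpha_prior + total_successes = 1 + 27
= 28

28


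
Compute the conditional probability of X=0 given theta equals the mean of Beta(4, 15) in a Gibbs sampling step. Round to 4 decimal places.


Mean of Beta(4, 15) = 0.2105
P(X=0 | theta=0.2105) = 0.7895

0.7895


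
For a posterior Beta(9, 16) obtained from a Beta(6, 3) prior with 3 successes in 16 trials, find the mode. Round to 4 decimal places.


Mode = (alpha - 1) / (alpha + beta - 2)
= 8 / 23
= 0.3478

0.3478


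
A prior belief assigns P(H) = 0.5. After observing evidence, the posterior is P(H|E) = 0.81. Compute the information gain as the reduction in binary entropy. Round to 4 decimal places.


H(prior) = -0.5*log2(0.5) - 0.5*log2(0.5)
= 1.0
H(post) = -0.81*log2(0.81) - 0.19*log2(0.19)
= 0.7015
IG = 1.0 - 0.7015 = 0.2985

0.2985


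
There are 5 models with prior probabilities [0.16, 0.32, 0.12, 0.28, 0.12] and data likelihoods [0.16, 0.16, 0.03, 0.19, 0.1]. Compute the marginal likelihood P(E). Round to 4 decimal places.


P(E) = sum over models of P(M_i) * P(E|M_i)
= 0.16*0.16 + 0.32*0.16 + 0.12*0.03 + 0.28*0.19 + 0.12*0.1
= 0.1456

0.1456


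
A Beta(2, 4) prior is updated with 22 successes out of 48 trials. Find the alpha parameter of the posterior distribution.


In the Beta-Binomial conjugate update:
alpha_post = alpha_prior + successes
= 2 + 22
= 24

24


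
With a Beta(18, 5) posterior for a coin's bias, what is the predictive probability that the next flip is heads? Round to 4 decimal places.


The predictive probability equals the posterior mean.
P(next = heads) = alpha / (alpha + beta)
= 18 / 23 = 0.7826

0.7826


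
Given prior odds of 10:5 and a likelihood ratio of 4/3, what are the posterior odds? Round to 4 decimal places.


Posterior odds = prior odds * LR
Prior odds = 10/5 = 2.0
LR = 4/3 = 1.3333
Posterior odds = 2.0 * 1.3333 = 2.6667

2.6667


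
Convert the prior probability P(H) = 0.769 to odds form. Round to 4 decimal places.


P(not H) = 1 - 0.769 = 0.231
Odds = 0.769 / 0.231 = 3.329

3.329


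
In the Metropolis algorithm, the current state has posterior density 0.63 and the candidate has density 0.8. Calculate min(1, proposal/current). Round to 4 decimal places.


Ratio = 0.8/0.63 = 1.2698
Acceptance probability = min(1, 1.2698)
= 1.0

1.0


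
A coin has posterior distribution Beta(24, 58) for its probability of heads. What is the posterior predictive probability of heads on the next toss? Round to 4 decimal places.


Posterior predictive = E[theta] = alpha/(alpha+beta)
= 24/82
= 0.2927

0.2927


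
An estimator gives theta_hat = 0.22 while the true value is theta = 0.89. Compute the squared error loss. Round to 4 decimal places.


The squared error loss is (theta_hat - theta)^2
= (0.22 - 0.89)^2
= (-0.67)^2 = 0.4489

0.4489


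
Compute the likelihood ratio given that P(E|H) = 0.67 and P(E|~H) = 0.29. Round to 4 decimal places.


LR = P(E|H) / P(E|~H)
= 0.67 / 0.29 = 2.3103

2.3103


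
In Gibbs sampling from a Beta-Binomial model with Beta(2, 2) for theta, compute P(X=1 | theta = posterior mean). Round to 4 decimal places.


Posterior mean = alpha/(alpha+beta) = 2/4 = 0.5
P(X=1|theta=mean) = theta = 0.5

0.5


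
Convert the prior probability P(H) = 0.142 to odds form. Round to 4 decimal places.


P(not H) = 1 - 0.142 = 0.858
Odds = 0.142 / 0.858 = 0.1655

0.1655


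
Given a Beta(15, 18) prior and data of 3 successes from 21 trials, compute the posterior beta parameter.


Number of failures = 21 - 3 = 18
Posterior beta = 18 + 18 = 36

36


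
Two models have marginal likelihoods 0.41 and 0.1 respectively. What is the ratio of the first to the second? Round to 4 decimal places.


Evidence ratio = 0.41 / 0.1
= 4.1

4.1


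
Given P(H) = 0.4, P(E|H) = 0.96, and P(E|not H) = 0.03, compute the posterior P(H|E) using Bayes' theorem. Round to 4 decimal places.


By Bayes' theorem: P(H|E) = P(E|H)*P(H) / P(E)
P(E) = P(E|H)*P(H) + P(E|not H)*P(not H)
P(E) = 0.96*0.4 + 0.03*0.6 = 0.402
P(H|E) = 0.96*0.4 / 0.402 = 0.9552

0.9552


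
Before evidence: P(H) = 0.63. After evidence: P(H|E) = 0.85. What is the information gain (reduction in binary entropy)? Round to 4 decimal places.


Prior entropy = 0.9507
Posterior entropy = 0.6098
Information gain = 0.9507 - 0.6098 = 0.3408

0.3408


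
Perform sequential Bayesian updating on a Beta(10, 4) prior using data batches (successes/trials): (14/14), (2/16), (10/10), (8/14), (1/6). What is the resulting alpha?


Accumulate successes: 35
Posterior alpha = prior alpha + sum of successes
= 10 + 35 = 45

45


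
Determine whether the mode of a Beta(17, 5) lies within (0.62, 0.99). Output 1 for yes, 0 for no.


First find the mode: (a-1)/(a+b-2) = 0.8
Is 0.8 in (0.62, 0.99)? 1

1


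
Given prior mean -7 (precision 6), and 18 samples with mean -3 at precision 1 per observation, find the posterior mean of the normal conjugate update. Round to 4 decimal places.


The posterior mean is a precision-weighted average of prior and data.
Post. prec. = 6 + 18 = 24
Post. mean = (-42 + -54)/24 = -96/24 = -4.0

-4.0


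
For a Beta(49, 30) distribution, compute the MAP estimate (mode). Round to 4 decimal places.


MAP = mode = (a-1)/(a+b-2)
= (49-1)/(49+30-2)
= 48/77 = 0.6234

0.6234


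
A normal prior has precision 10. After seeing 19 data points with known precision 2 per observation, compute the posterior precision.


In the conjugate normal model, precisions add:
tau_posterior = tau_prior + n * tau_data
= 10 + 19*2 = 48

48


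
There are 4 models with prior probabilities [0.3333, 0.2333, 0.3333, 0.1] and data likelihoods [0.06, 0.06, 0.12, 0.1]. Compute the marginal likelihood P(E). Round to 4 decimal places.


P(E) = sum over models of P(M_i) * P(E|M_i)
= 0.3333*0.06 + 0.2333*0.06 + 0.3333*0.12 + 0.1*0.1
= 0.084

0.084


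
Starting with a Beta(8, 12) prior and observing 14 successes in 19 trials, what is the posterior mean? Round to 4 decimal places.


Posterior parameters: alpha = 8 + 14 = 22
beta = 12 + 5 = 17
Posterior mean = alpha / (alpha + beta) = 22 / 39
= 0.5641

0.5641


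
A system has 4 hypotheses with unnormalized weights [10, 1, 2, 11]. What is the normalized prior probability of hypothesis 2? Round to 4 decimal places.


The normalized prior is the weight divided by the total.
Total weight = 24
P(H2) = 1 / 24 = 0.0417

0.0417


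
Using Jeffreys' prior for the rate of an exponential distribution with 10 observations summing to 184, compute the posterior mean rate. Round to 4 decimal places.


Jeffreys' prior leads to posterior Gamma(10, 184).
Mean = 10/184 = 0.0543

0.0543


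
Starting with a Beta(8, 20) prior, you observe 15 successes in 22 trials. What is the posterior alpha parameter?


For a Beta-Binomial conjugate model:
Posterior alpha = prior alpha + number of successes
= 8 + 15 = 23

23


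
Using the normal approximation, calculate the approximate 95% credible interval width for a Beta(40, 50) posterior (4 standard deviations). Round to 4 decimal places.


Var(Beta) = 40*50/(90^2 * 91) = 0.0027
SD = 0.0521
Width ~ 4*SD = 0.2084

0.2084


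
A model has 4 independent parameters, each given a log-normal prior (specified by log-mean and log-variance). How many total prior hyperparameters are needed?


Each log-normal prior needs 2 hyperparameters (log-mean and log-variance).
Total = 2 * 4 = 8

8


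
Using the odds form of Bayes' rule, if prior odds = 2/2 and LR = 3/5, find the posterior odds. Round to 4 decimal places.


Bayes' rule in odds form: posterior odds = prior odds * LR
= (2 * 3) / (2 * 5)
= 6/10 = 0.6

0.6


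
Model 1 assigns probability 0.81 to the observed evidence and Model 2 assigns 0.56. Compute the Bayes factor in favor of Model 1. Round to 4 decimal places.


BF = P(data|M1) / P(data|M2)
= 0.81 / 0.56 = 1.4464

1.4464


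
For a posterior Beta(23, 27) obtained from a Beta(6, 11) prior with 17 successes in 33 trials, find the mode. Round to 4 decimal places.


Mode = (alpha - 1) / (alpha + beta - 2)
= 22 / 48
= 0.4583

0.4583


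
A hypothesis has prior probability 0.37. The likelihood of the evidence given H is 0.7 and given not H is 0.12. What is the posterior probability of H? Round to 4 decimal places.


Using Bayes' theorem:
P(E) = 0.37 * 0.7 + 0.63 * 0.12
P(E) = 0.3346
P(H|E) = (0.37 * 0.7) / 0.3346 = 0.7741

0.7741


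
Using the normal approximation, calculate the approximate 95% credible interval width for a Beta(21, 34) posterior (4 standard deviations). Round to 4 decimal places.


Var(Beta) = 21*34/(55^2 * 56) = 0.0042
SD = 0.0649
Width ~ 4*SD = 0.2597

0.2597


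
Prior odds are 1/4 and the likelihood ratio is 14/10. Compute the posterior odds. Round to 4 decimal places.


Posterior odds = prior odds * likelihood ratio
= (1/4) * (14/10)
= 14 / 40
= 0.35

0.35


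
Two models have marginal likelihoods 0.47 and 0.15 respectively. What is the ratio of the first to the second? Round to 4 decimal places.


Evidence ratio = 0.47 / 0.15
= 3.1333

3.1333


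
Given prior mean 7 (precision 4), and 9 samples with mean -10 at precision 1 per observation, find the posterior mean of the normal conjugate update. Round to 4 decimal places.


The posterior mean is a precision-weighted average of prior and data.
Post. prec. = 4 + 9 = 13
Post. mean = (28 + -90)/13 = -62/13 = -4.7692

-4.7692


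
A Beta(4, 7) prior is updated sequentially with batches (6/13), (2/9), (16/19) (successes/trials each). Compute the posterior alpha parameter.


Sequential conjugate updating is equivalent to a single batch update.
Total successes across all batches = 24
alpha_posterior = alpha_prior + total_successes = 4 + 24
= 28

28


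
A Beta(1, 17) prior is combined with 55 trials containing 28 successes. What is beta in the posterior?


In conjugate updating:
beta_posterior = beta_prior + (n - k)
= 17 + (55 - 28)
= 17 + 27 = 44

44


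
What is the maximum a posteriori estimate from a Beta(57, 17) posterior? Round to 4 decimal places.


The MAP estimate equals the mode of the distribution.
Mode of Beta(a,b) = (a-1)/(a+b-2)
= 56/72
= 0.7778

0.7778


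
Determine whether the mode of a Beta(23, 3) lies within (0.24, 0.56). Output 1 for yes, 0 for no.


First find the mode: (a-1)/(a+b-2) = 0.9167
Is 0.9167 in (0.24, 0.56)? 0

0


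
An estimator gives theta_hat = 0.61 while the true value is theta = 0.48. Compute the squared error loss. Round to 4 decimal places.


The squared error loss is (theta_hat - theta)^2
= (0.61 - 0.48)^2
= (0.13)^2 = 0.0169

0.0169


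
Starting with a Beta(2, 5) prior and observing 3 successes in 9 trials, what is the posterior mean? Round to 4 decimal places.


Posterior parameters: alpha = 2 + 3 = 5
beta = 5 + 6 = 11
Posterior mean = alpha / (alpha + beta) = 5 / 16
= 0.3125

0.3125


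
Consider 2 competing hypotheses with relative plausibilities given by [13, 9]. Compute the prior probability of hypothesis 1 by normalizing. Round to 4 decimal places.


Sum of weights = 13 + 9 = 22
Normalized prior for H1 = 13 / 22
= 0.5909

0.5909


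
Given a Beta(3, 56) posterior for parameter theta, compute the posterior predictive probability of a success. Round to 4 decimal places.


For a Beta-Bernoulli model, the predictive probability is the mean:
P(success) = 3/(3+56) = 3/59 = 0.0508

0.0508


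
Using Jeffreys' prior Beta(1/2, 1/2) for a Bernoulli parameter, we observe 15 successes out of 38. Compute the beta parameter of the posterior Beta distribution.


Conjugate update: Beta(0.5 + k, 0.5 + n - k).
k = 15, n - k = 23
Posterior beta = 0.5 + (n - k) = 0.5 + 23 = 23.5

23.5


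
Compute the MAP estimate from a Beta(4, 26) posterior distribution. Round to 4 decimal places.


MAP = mode of Beta distribution
= (alpha - 1)/(alpha + beta - 2)
= (4-1)/(4+26-2)
= 3/28 = 0.1071

0.1071


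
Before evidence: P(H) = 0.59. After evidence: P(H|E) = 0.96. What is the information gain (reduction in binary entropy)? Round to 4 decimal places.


Prior entropy = 0.9765
Posterior entropy = 0.2423
Information gain = 0.9765 - 0.2423 = 0.7342

0.7342


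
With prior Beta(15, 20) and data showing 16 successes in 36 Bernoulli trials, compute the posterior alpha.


Conjugate update: alpha_posterior = alpha_prior + k
= 15 + 16 = 31

31


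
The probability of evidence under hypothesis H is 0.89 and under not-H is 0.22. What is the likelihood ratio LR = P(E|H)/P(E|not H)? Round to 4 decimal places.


LR = 0.89 / 0.22
= 4.0455

4.0455


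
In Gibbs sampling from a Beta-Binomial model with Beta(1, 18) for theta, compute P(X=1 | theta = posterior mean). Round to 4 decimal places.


Posterior mean = alpha/(alpha+beta) = 1/19 = 0.0526
P(X=1|theta=mean) = theta = 0.0526

0.0526


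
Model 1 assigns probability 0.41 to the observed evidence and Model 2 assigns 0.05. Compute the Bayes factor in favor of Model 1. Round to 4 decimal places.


BF = P(data|M1) / P(data|M2)
= 0.41 / 0.05 = 8.2

8.2


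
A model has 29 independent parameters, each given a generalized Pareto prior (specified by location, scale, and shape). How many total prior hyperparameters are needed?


Each generalized Pareto prior needs 3 hyperparameters (location, scale, and shape).
Total = 3 * 29 = 87

87


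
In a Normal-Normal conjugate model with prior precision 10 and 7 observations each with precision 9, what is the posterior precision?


Posterior precision = prior precision + n * observation precision
= 10 + 7 * 9
= 10 + 63 = 73

73


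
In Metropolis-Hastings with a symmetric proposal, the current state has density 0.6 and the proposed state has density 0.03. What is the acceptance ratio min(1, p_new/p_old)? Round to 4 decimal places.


Ratio = p_new / p_old = 0.03 / 0.6 = 0.05
Acceptance = min(1, 0.05) = 0.05

0.05


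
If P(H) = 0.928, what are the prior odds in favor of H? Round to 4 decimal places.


Prior odds = P(H) / (1 - P(H))
= 0.928 / 0.072
= 12.8889

12.8889
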